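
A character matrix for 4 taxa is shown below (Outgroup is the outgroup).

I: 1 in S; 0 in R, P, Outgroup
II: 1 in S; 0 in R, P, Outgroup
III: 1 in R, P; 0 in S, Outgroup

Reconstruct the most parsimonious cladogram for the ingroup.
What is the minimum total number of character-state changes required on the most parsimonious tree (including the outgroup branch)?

The outgroup has state '0' for every character, so '1' is the derived state throughout.
I: derived state '1' in S only — an autapomorphy, so it tells us nothing about relationships among taxa.
II (derived state '1') is unique to S (autapomorphy; uninformative for grouping).
III (derived state '1') is shared by P and R — a synapomorphy uniting that clade.
Most parsimonious ingroup topology: ((P,R),S).
Changes per character on this tree: I: 1; II: 1; III: 1.
Total = 3.

3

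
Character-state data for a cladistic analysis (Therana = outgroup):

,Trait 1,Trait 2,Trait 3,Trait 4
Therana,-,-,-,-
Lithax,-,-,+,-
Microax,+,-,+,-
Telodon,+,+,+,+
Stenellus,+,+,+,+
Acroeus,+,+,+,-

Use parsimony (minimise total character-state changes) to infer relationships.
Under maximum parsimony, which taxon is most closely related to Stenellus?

The outgroup has state '-' for every character, so '+' is the derived state throughout.
Only Acroeus, Microax, Stenellus, and Telodon show the derived state '+' for Trait 1, supporting them as a clade.
Trait 2: derived state '+' in Acroeus, Stenellus, and Telodon only — synapomorphy for {Acroeus, Stenellus, Telodon}.
Trait 3 (derived state '+') is shared by all ingroup taxa — unites the whole ingroup.
Only Stenellus and Telodon show the derived state '+' for Trait 4, supporting them as a clade.
Most parsimonious ingroup topology: ((((Stenellus,Telodon),Acroeus),Microax),Lithax).
Stenellus and Telodon form a cherry on this tree, so they are sister taxa.

Telodon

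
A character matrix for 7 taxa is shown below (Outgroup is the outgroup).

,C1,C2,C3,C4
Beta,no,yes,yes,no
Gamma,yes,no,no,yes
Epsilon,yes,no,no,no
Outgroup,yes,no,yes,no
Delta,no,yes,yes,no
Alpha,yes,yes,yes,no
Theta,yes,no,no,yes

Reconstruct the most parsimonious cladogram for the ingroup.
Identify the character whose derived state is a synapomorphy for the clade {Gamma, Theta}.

Character polarity is set by the outgroup: the derived state is whichever differs from the outgroup's state, so for C1, C3 the derived state is 'no', and for the remaining characters it is 'yes'.
Only Beta and Delta show the derived state 'no' for C1, supporting them as a clade.
Only Alpha, Beta, and Delta show the derived state 'yes' for C2, supporting them as a clade.
C3 (derived state 'no') is shared by Epsilon, Gamma, and Theta — a synapomorphy uniting that clade.
Only Gamma and Theta show the derived state 'yes' for C4, supporting them as a clade.
Most parsimonious ingroup topology: (((Delta,Beta),Alpha),((Gamma,Theta),Epsilon)).
The clade {Gamma, Theta} is supported by C4: its derived state 'yes' occurs in exactly those taxa and in no other taxon (including the outgroup).

C4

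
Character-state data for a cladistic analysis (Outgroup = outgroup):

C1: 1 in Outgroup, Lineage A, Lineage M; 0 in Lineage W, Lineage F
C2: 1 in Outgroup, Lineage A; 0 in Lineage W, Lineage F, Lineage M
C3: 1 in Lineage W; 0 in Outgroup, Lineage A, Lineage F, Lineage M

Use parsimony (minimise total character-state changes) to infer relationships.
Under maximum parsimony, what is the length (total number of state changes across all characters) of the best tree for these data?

3

Character polarity is set by the outgroup: the derived state is whichever differs from the outgroup's state, so for C1, C2 the derived state is '0', and for the remaining characters it is '1'.
C1: derived state '0' in Lineage F and Lineage W only — synapomorphy for {Lineage F, Lineage W}.
Only Lineage F, Lineage M, and Lineage W show the derived state '0' for C2, supporting them as a clade.
C3 (derived state '1') is unique to Lineage W (autapomorphy; uninformative for grouping).
Most parsimonious ingroup topology: (((Lineage W,Lineage F),Lineage M),Lineage A).
Changes per character on this tree: C1: 1; C2: 1; C3: 1.
Total = 3.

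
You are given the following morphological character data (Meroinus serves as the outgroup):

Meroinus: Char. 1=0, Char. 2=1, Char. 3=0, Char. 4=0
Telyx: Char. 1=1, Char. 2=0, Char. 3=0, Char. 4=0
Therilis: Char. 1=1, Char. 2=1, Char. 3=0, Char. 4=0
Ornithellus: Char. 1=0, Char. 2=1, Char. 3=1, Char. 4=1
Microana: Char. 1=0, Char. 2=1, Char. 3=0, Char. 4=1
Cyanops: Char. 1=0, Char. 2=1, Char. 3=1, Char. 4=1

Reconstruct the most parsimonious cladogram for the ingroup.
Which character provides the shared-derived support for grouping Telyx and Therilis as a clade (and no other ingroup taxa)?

Char. 1

Character polarity is set by the outgroup: the derived state is whichever differs from the outgroup's state, so for Char. 2 the derived state is '0', and for the remaining characters it is '1'.
Char. 1 (derived state '1') is shared by Telyx and Therilis — a synapomorphy uniting that clade.
Char. 2: derived state '0' in Telyx only — an autapomorphy, so it tells us nothing about relationships among taxa.
Char. 3 (derived state '1') is shared by Cyanops and Ornithellus — a synapomorphy uniting that clade.
Only Cyanops, Microana, and Ornithellus show the derived state '1' for Char. 4, supporting them as a clade.
Most parsimonious ingroup topology: ((Telyx,Therilis),((Ornithellus,Cyanops),Microana)).
The clade {Telyx, Therilis} is supported by Char. 1: its derived state '1' occurs in exactly those taxa and in no other taxon (including the outgroup).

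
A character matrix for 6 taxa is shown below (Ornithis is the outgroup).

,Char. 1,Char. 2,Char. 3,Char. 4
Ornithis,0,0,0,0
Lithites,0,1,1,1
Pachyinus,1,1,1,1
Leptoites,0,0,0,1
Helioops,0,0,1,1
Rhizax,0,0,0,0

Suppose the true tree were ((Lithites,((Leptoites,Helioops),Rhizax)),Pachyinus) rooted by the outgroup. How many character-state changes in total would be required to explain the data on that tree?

Map each character onto ((Lithites,((Leptoites,Helioops),Rhizax)),Pachyinus) (rooted by Ornithis) and count the minimum state changes it requires (Fitch parsimony):
Char. 1: 1; Char. 2: 2; Char. 3: 3; Char. 4: 2.
Total tree length = 8.

8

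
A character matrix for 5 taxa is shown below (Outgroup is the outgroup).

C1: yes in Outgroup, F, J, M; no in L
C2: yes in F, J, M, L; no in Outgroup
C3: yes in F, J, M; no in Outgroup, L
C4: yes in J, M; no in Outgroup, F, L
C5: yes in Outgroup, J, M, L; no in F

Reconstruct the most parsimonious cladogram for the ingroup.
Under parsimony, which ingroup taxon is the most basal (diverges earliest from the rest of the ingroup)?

Character polarity is set by the outgroup: the derived state is whichever differs from the outgroup's state, so for C1, C5 the derived state is 'no', and for the remaining characters it is 'yes'.
C1 (derived state 'no') is unique to L (autapomorphy; uninformative for grouping).
C2 (derived state 'yes') is shared by all ingroup taxa — unites the whole ingroup.
C3: derived state 'yes' in F, J, and M only — synapomorphy for {F, J, M}.
Only J and M show the derived state 'yes' for C4, supporting them as a clade.
C5: derived state 'no' in F only — an autapomorphy, so it tells us nothing about relationships among taxa.
Most parsimonious ingroup topology: ((F,(J,M)),L).
L is sister to the clade containing all other ingroup taxa, so it is the earliest-diverging (most basal) ingroup lineage.

L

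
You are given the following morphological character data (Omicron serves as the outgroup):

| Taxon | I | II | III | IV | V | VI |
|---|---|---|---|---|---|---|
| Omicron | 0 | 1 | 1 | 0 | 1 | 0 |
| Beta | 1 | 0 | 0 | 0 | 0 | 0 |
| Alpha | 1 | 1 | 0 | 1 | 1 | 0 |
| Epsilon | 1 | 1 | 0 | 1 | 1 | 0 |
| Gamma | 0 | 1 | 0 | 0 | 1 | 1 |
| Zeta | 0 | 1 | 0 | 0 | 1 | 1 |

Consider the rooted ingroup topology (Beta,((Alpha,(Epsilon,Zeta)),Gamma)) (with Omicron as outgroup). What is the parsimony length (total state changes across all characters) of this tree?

Map each character onto (Beta,((Alpha,(Epsilon,Zeta)),Gamma)) (rooted by Omicron) and count the minimum state changes it requires (Fitch parsimony):
I: 3; II: 1; III: 1; IV: 2; V: 1; VI: 2.
Total tree length = 10.

10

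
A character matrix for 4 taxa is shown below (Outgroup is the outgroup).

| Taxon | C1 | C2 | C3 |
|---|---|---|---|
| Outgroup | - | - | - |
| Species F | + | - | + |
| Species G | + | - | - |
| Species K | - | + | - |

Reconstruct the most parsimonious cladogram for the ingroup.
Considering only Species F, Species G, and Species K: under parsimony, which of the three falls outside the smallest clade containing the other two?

Species K

The outgroup has state '-' for every character, so '+' is the derived state throughout.
Only Species F and Species G show the derived state '+' for C1, supporting them as a clade.
C2 (derived state '+') is unique to Species K (autapomorphy; uninformative for grouping).
C3: derived state '+' in Species F only — an autapomorphy, so it tells us nothing about relationships among taxa.
Most parsimonious ingroup topology: ((Species F,Species G),Species K).
Species G and Species F share a more recent common ancestor with each other than either does with Species K, so Species K is the least closely related of the three.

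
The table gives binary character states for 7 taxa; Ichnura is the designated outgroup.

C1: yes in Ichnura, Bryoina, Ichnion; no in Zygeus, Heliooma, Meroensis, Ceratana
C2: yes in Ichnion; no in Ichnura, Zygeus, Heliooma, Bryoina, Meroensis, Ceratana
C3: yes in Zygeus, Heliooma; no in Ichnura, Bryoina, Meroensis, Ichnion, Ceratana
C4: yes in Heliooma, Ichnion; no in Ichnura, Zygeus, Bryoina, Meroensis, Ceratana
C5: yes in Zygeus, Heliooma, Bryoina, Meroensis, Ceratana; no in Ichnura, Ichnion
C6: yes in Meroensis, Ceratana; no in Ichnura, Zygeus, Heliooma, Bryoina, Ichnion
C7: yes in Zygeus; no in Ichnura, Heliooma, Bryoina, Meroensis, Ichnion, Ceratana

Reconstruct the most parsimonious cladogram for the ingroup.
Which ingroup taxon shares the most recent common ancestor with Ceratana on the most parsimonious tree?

Character polarity is set by the outgroup: the derived state is whichever differs from the outgroup's state, so for C1 the derived state is 'no', and for the remaining characters it is 'yes'.
Only Ceratana, Heliooma, Meroensis, and Zygeus show the derived state 'no' for C1, supporting them as a clade.
C2 (derived state 'yes') is unique to Ichnion (autapomorphy; uninformative for grouping).
C3 (derived state 'yes') is shared by Heliooma and Zygeus — a synapomorphy uniting that clade.
C4 (state 'yes') occurs in Heliooma and Ichnion but conflicts with the nesting implied by the other characters — most parsimoniously interpreted as homoplasy.
Only Bryoina, Ceratana, Heliooma, Meroensis, and Zygeus show the derived state 'yes' for C5, supporting them as a clade.
Only Ceratana and Meroensis show the derived state 'yes' for C6, supporting them as a clade.
C7: derived state 'yes' in Zygeus only — an autapomorphy, so it tells us nothing about relationships among taxa.
Most parsimonious ingroup topology: ((((Zygeus,Heliooma),(Meroensis,Ceratana)),Bryoina),Ichnion).
Ceratana and Meroensis form a cherry on this tree, so they are sister taxa.

Meroensis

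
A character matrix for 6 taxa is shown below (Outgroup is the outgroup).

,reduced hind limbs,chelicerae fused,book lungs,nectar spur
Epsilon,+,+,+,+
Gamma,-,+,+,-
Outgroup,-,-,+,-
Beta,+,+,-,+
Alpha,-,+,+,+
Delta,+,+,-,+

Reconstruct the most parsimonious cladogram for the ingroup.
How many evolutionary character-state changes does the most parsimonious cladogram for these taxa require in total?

Character polarity is set by the outgroup: the derived state is whichever differs from the outgroup's state, so for book lungs the derived state is '-', and for the remaining characters it is '+'.
reduced hind limbs (derived state '+') is shared by Beta, Delta, and Epsilon — a synapomorphy uniting that clade.
All ingroup taxa share the derived state '+' for chelicerae fused; it defines the ingroup but does not resolve relationships within it.
book lungs (derived state '-') is shared by Beta and Delta — a synapomorphy uniting that clade.
nectar spur (derived state '+') is shared by Alpha, Beta, Delta, and Epsilon — a synapomorphy uniting that clade.
Most parsimonious ingroup topology: ((((Delta,Beta),Epsilon),Alpha),Gamma).
Changes per character on this tree: reduced hind limbs: 1; chelicerae fused: 1; book lungs: 1; nectar spur: 1.
Total = 4.

4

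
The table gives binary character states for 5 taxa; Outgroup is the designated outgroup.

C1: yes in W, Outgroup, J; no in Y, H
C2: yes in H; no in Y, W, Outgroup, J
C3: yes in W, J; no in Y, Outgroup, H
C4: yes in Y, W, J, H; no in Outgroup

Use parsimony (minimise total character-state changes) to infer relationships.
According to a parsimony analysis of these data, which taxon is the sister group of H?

Y

Character polarity is set by the outgroup: the derived state is whichever differs from the outgroup's state, so for C1 the derived state is 'no', and for the remaining characters it is 'yes'.
C1 (derived state 'no') is shared by H and Y — a synapomorphy uniting that clade.
C2: derived state 'yes' in H only — an autapomorphy, so it tells us nothing about relationships among taxa.
Only J and W show the derived state 'yes' for C3, supporting them as a clade.
All ingroup taxa share the derived state 'yes' for C4; it defines the ingroup but does not resolve relationships within it.
Most parsimonious ingroup topology: ((Y,H),(J,W)).
H and Y form a cherry on this tree, so they are sister taxa.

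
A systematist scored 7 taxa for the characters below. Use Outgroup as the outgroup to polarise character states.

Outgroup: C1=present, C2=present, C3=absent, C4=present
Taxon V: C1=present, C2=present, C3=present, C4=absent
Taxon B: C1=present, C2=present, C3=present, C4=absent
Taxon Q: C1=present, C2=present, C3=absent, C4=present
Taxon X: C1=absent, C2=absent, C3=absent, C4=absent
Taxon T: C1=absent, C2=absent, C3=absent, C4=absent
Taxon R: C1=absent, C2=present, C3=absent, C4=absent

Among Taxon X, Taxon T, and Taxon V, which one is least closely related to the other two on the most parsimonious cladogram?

Character polarity is set by the outgroup: the derived state is whichever differs from the outgroup's state, so for C1, C2, C4 the derived state is 'absent', and for the remaining characters it is 'present'.
C1: derived state 'absent' in Taxon R, Taxon T, and Taxon X only — synapomorphy for {Taxon R, Taxon T, Taxon X}.
C2: derived state 'absent' in Taxon T and Taxon X only — synapomorphy for {Taxon T, Taxon X}.
C3 (derived state 'present') is shared by Taxon B and Taxon V — a synapomorphy uniting that clade.
Only Taxon B, Taxon R, Taxon T, Taxon V, and Taxon X show the derived state 'absent' for C4, supporting them as a clade.
Most parsimonious ingroup topology: (((Taxon V,Taxon B),((Taxon X,Taxon T),Taxon R)),Taxon Q).
Taxon T and Taxon X share a more recent common ancestor with each other than either does with Taxon V, so Taxon V is the least closely related of the three.

Taxon V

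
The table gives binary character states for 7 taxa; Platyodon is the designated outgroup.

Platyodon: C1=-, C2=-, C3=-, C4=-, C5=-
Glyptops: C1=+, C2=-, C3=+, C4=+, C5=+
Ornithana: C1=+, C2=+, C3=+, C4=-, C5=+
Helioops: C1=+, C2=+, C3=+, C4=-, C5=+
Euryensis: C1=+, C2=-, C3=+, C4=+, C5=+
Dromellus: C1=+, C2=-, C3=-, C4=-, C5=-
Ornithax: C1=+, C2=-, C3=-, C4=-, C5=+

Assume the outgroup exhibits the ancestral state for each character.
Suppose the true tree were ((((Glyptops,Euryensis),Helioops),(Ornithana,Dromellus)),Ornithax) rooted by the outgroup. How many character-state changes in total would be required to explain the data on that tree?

Map each character onto ((((Glyptops,Euryensis),Helioops),(Ornithana,Dromellus)),Ornithax) (rooted by Platyodon) and count the minimum state changes it requires (Fitch parsimony):
C1: 1; C2: 2; C3: 2; C4: 1; C5: 2.
Total tree length = 8.

8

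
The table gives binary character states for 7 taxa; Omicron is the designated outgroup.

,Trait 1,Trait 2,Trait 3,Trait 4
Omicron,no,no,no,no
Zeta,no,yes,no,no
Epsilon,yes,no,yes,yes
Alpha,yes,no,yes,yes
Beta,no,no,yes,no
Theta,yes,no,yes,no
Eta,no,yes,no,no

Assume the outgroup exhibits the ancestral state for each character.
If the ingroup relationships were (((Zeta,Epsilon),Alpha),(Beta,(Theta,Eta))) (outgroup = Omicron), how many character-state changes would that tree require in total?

10

Map each character onto (((Zeta,Epsilon),Alpha),(Beta,(Theta,Eta))) (rooted by Omicron) and count the minimum state changes it requires (Fitch parsimony):
Trait 1: 3; Trait 2: 2; Trait 3: 3; Trait 4: 2.
Total tree length = 10.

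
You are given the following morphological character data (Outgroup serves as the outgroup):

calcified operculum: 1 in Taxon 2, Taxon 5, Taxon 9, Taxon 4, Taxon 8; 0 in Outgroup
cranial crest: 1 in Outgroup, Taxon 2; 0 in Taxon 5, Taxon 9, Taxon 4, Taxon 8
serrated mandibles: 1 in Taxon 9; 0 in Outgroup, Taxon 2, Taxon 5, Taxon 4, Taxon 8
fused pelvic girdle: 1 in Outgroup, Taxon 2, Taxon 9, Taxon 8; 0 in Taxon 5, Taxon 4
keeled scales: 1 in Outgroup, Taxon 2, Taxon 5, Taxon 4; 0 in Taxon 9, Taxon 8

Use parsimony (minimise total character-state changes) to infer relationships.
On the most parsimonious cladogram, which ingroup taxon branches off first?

Taxon 2

Character polarity is set by the outgroup: the derived state is whichever differs from the outgroup's state, so for cranial crest, fused pelvic girdle, keeled scales the derived state is '0', and for the remaining characters it is '1'.
All ingroup taxa share the derived state '1' for calcified operculum; it defines the ingroup but does not resolve relationships within it.
cranial crest (derived state '0') is shared by Taxon 4, Taxon 5, Taxon 8, and Taxon 9 — a synapomorphy uniting that clade.
serrated mandibles: derived state '1' in Taxon 9 only — an autapomorphy, so it tells us nothing about relationships among taxa.
Only Taxon 4 and Taxon 5 show the derived state '0' for fused pelvic girdle, supporting them as a clade.
keeled scales: derived state '0' in Taxon 8 and Taxon 9 only — synapomorphy for {Taxon 8, Taxon 9}.
Most parsimonious ingroup topology: (Taxon 2,((Taxon 5,Taxon 4),(Taxon 9,Taxon 8))).
Taxon 2 is sister to the clade containing all other ingroup taxa, so it is the earliest-diverging (most basal) ingroup lineage.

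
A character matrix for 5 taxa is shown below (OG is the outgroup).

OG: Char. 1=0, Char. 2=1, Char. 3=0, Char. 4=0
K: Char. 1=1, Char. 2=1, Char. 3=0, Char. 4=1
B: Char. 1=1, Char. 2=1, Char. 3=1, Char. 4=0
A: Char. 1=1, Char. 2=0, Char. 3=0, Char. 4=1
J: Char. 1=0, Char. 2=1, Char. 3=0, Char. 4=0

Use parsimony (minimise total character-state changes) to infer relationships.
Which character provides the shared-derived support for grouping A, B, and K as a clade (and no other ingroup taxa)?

Char. 1

Character polarity is set by the outgroup: the derived state is whichever differs from the outgroup's state, so for Char. 2 the derived state is '0', and for the remaining characters it is '1'.
Only A, B, and K show the derived state '1' for Char. 1, supporting them as a clade.
Char. 2: derived state '0' in A only — an autapomorphy, so it tells us nothing about relationships among taxa.
Char. 3: derived state '1' in B only — an autapomorphy, so it tells us nothing about relationships among taxa.
Char. 4 (derived state '1') is shared by A and K — a synapomorphy uniting that clade.
Most parsimonious ingroup topology: (((K,A),B),J).
The clade {A, B, K} is supported by Char. 1: its derived state '1' occurs in exactly those taxa and in no other taxon (including the outgroup).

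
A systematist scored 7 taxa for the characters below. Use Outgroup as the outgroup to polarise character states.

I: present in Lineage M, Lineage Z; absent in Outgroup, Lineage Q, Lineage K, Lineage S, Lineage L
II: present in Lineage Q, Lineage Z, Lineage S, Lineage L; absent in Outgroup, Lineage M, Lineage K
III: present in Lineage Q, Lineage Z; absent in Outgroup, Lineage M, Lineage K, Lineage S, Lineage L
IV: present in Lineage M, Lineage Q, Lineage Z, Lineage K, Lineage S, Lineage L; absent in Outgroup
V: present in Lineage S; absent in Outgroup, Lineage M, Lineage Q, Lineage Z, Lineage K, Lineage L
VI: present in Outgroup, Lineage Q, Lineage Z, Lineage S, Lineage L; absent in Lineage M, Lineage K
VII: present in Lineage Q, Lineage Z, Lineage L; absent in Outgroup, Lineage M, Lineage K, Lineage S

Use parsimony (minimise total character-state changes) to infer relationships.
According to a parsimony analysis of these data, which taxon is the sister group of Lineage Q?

Character polarity is set by the outgroup: the derived state is whichever differs from the outgroup's state, so for VI the derived state is 'absent', and for the remaining characters it is 'present'.
I groups Lineage M and Lineage Z, which is incompatible with the clades supported by the remaining characters; treating it as convergent (homoplasy) costs fewer steps than any alternative tree.
II (derived state 'present') is shared by Lineage L, Lineage Q, Lineage S, and Lineage Z — a synapomorphy uniting that clade.
Only Lineage Q and Lineage Z show the derived state 'present' for III, supporting them as a clade.
IV (derived state 'present') is shared by all ingroup taxa — unites the whole ingroup.
V (derived state 'present') is unique to Lineage S (autapomorphy; uninformative for grouping).
Only Lineage K and Lineage M show the derived state 'absent' for VI, supporting them as a clade.
VII (derived state 'present') is shared by Lineage L, Lineage Q, and Lineage Z — a synapomorphy uniting that clade.
Most parsimonious ingroup topology: ((Lineage M,Lineage K),(((Lineage Q,Lineage Z),Lineage L),Lineage S)).
Lineage Q and Lineage Z form a cherry on this tree, so they are sister taxa.

Lineage Z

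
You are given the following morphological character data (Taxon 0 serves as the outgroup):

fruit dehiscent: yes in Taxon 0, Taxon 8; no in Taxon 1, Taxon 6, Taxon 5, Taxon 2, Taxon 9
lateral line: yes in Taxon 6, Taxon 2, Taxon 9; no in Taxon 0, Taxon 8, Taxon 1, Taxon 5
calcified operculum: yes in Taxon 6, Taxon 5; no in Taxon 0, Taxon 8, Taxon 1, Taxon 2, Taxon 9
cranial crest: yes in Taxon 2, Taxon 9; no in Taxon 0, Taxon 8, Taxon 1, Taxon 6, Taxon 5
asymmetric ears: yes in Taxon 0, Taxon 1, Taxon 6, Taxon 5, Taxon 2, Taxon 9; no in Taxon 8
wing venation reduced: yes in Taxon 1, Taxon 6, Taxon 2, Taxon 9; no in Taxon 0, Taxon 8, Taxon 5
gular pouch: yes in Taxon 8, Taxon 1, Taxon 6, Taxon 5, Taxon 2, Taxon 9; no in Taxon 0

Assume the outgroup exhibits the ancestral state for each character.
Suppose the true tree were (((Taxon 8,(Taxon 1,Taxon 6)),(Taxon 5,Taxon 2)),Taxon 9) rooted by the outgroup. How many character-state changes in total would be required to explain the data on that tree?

Map each character onto (((Taxon 8,(Taxon 1,Taxon 6)),(Taxon 5,Taxon 2)),Taxon 9) (rooted by Taxon 0) and count the minimum state changes it requires (Fitch parsimony):
fruit dehiscent: 2; lateral line: 3; calcified operculum: 2; cranial crest: 2; asymmetric ears: 1; wing venation reduced: 3; gular pouch: 1.
Total tree length = 14.

14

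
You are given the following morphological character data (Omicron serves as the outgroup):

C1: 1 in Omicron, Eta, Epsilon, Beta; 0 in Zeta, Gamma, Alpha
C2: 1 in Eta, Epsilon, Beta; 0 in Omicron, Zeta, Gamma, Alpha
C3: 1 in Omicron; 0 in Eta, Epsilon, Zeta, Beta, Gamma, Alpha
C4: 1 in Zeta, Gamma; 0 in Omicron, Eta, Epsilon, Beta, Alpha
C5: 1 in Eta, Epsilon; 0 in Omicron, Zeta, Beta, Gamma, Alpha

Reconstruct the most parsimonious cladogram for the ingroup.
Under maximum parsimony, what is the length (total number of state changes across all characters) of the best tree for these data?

5

Character polarity is set by the outgroup: the derived state is whichever differs from the outgroup's state, so for C1, C3 the derived state is '0', and for the remaining characters it is '1'.
Only Alpha, Gamma, and Zeta show the derived state '0' for C1, supporting them as a clade.
Only Beta, Epsilon, and Eta show the derived state '1' for C2, supporting them as a clade.
All ingroup taxa share the derived state '0' for C3; it defines the ingroup but does not resolve relationships within it.
C4: derived state '1' in Gamma and Zeta only — synapomorphy for {Gamma, Zeta}.
C5: derived state '1' in Epsilon and Eta only — synapomorphy for {Epsilon, Eta}.
Most parsimonious ingroup topology: (((Eta,Epsilon),Beta),((Zeta,Gamma),Alpha)).
Changes per character on this tree: C1: 1; C2: 1; C3: 1; C4: 1; C5: 1.
Total = 5.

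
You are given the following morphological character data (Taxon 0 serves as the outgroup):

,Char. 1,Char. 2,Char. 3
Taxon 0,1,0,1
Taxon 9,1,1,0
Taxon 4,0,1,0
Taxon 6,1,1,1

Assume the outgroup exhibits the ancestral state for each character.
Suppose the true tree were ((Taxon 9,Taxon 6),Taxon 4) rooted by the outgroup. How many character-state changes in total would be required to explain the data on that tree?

4

Map each character onto ((Taxon 9,Taxon 6),Taxon 4) (rooted by Taxon 0) and count the minimum state changes it requires (Fitch parsimony):
Char. 1: 1; Char. 2: 1; Char. 3: 2.
Total tree length = 4.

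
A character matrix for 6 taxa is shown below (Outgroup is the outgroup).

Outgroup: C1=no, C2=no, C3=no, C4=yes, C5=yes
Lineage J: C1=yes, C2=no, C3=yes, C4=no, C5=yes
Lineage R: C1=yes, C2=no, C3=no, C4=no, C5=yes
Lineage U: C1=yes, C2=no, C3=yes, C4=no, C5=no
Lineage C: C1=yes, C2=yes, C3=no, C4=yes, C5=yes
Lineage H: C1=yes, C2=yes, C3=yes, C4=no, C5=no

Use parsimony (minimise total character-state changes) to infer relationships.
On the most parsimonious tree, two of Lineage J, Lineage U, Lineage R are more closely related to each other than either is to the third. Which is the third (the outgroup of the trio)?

Character polarity is set by the outgroup: the derived state is whichever differs from the outgroup's state, so for C4, C5 the derived state is 'no', and for the remaining characters it is 'yes'.
C1 (derived state 'yes') is shared by all ingroup taxa — unites the whole ingroup.
C2 groups Lineage C and Lineage H, which is incompatible with the clades supported by the remaining characters; treating it as convergent (homoplasy) costs fewer steps than any alternative tree.
Only Lineage H, Lineage J, and Lineage U show the derived state 'yes' for C3, supporting them as a clade.
C4 (derived state 'no') is shared by Lineage H, Lineage J, Lineage R, and Lineage U — a synapomorphy uniting that clade.
Only Lineage H and Lineage U show the derived state 'no' for C5, supporting them as a clade.
Most parsimonious ingroup topology: (((Lineage J,(Lineage U,Lineage H)),Lineage R),Lineage C).
Lineage J and Lineage U share a more recent common ancestor with each other than either does with Lineage R, so Lineage R is the least closely related of the three.

Lineage R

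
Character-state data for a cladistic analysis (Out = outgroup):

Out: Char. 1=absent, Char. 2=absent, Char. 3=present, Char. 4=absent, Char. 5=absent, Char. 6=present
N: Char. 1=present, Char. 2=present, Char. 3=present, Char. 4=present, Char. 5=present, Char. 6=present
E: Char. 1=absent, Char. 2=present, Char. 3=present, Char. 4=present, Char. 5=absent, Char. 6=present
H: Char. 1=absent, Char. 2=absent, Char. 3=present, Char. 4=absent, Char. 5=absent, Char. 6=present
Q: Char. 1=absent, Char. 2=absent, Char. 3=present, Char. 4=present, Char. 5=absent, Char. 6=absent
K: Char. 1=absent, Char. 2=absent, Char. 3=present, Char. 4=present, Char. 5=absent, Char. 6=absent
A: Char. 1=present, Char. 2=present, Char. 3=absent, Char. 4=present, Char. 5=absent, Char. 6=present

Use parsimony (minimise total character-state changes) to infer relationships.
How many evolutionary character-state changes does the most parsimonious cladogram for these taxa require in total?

6

Character polarity is set by the outgroup: the derived state is whichever differs from the outgroup's state, so for Char. 3, Char. 6 the derived state is 'absent', and for the remaining characters it is 'present'.
Char. 1 (derived state 'present') is shared by A and N — a synapomorphy uniting that clade.
Char. 2 (derived state 'present') is shared by A, E, and N — a synapomorphy uniting that clade.
Char. 3: derived state 'absent' in A only — an autapomorphy, so it tells us nothing about relationships among taxa.
Only A, E, K, N, and Q show the derived state 'present' for Char. 4, supporting them as a clade.
Char. 5: derived state 'present' in N only — an autapomorphy, so it tells us nothing about relationships among taxa.
Only K and Q show the derived state 'absent' for Char. 6, supporting them as a clade.
Most parsimonious ingroup topology: ((((N,A),E),(Q,K)),H).
Changes per character on this tree: Char. 1: 1; Char. 2: 1; Char. 3: 1; Char. 4: 1; Char. 5: 1; Char. 6: 1.
Total = 6.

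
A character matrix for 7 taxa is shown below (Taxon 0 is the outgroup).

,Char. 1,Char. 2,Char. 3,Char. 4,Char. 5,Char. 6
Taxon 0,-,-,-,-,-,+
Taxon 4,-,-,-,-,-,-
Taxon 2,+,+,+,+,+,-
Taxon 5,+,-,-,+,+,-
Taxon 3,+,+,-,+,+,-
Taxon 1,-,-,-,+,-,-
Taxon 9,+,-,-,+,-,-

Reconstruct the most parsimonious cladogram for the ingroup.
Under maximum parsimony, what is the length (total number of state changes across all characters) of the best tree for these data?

Character polarity is set by the outgroup: the derived state is whichever differs from the outgroup's state, so for Char. 6 the derived state is '-', and for the remaining characters it is '+'.
Only Taxon 2, Taxon 3, Taxon 5, and Taxon 9 show the derived state '+' for Char. 1, supporting them as a clade.
Only Taxon 2 and Taxon 3 show the derived state '+' for Char. 2, supporting them as a clade.
Char. 3: derived state '+' in Taxon 2 only — an autapomorphy, so it tells us nothing about relationships among taxa.
Char. 4: derived state '+' in Taxon 1, Taxon 2, Taxon 3, Taxon 5, and Taxon 9 only — synapomorphy for {Taxon 1, Taxon 2, Taxon 3, Taxon 5, Taxon 9}.
Only Taxon 2, Taxon 3, and Taxon 5 show the derived state '+' for Char. 5, supporting them as a clade.
All ingroup taxa share the derived state '-' for Char. 6; it defines the ingroup but does not resolve relationships within it.
Most parsimonious ingroup topology: (Taxon 4,((((Taxon 2,Taxon 3),Taxon 5),Taxon 9),Taxon 1)).
Changes per character on this tree: Char. 1: 1; Char. 2: 1; Char. 3: 1; Char. 4: 1; Char. 5: 1; Char. 6: 1.
Total = 6.

6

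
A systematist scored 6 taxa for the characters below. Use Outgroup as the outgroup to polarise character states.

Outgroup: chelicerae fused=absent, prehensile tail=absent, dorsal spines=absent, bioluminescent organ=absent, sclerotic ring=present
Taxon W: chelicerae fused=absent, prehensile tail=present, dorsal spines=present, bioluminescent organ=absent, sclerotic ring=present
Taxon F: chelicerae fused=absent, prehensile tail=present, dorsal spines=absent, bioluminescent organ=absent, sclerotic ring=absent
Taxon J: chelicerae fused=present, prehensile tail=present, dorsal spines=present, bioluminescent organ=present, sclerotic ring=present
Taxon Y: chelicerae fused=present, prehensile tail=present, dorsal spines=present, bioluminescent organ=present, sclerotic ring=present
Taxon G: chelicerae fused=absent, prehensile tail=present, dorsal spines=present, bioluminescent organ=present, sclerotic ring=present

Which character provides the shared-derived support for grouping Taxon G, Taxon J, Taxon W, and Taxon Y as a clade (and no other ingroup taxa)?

Character polarity is set by the outgroup: the derived state is whichever differs from the outgroup's state, so for sclerotic ring the derived state is 'absent', and for the remaining characters it is 'present'.
chelicerae fused (derived state 'present') is shared by Taxon J and Taxon Y — a synapomorphy uniting that clade.
All ingroup taxa share the derived state 'present' for prehensile tail; it defines the ingroup but does not resolve relationships within it.
dorsal spines (derived state 'present') is shared by Taxon G, Taxon J, Taxon W, and Taxon Y — a synapomorphy uniting that clade.
bioluminescent organ: derived state 'present' in Taxon G, Taxon J, and Taxon Y only — synapomorphy for {Taxon G, Taxon J, Taxon Y}.
sclerotic ring (derived state 'absent') is unique to Taxon F (autapomorphy; uninformative for grouping).
Most parsimonious ingroup topology: ((Taxon W,((Taxon J,Taxon Y),Taxon G)),Taxon F).
The clade {Taxon G, Taxon J, Taxon W, Taxon Y} is supported by dorsal spines: its derived state 'present' occurs in exactly those taxa and in no other taxon (including the outgroup).

dorsal spines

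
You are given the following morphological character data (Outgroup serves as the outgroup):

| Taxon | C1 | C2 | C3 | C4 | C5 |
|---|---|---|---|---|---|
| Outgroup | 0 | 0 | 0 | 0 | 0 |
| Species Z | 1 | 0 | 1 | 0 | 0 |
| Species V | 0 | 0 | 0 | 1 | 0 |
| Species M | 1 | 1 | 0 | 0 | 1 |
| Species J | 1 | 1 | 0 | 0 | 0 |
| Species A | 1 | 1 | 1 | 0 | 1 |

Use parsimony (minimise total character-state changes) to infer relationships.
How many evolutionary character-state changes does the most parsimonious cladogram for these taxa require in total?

6

The outgroup has state '0' for every character, so '1' is the derived state throughout.
Only Species A, Species J, Species M, and Species Z show the derived state '1' for C1, supporting them as a clade.
C2 (derived state '1') is shared by Species A, Species J, and Species M — a synapomorphy uniting that clade.
C3 groups Species A and Species Z, which is incompatible with the clades supported by the remaining characters; treating it as convergent (homoplasy) costs fewer steps than any alternative tree.
C4 (derived state '1') is unique to Species V (autapomorphy; uninformative for grouping).
C5 (derived state '1') is shared by Species A and Species M — a synapomorphy uniting that clade.
Most parsimonious ingroup topology: ((Species Z,((Species M,Species A),Species J)),Species V).
Changes per character on this tree: C1: 1; C2: 1; C3: 2; C4: 1; C5: 1.
Total = 6.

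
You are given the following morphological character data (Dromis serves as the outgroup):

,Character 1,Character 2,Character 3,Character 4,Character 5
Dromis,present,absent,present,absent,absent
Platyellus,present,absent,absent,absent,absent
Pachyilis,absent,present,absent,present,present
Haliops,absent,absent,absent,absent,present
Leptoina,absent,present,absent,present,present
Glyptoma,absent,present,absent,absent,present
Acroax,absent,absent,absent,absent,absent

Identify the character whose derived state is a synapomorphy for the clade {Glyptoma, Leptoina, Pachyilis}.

Character polarity is set by the outgroup: the derived state is whichever differs from the outgroup's state, so for Character 1, Character 3 the derived state is 'absent', and for the remaining characters it is 'present'.
Character 1 (derived state 'absent') is shared by Acroax, Glyptoma, Haliops, Leptoina, and Pachyilis — a synapomorphy uniting that clade.
Character 2: derived state 'present' in Glyptoma, Leptoina, and Pachyilis only — synapomorphy for {Glyptoma, Leptoina, Pachyilis}.
Character 3 (derived state 'absent') is shared by all ingroup taxa — unites the whole ingroup.
Character 4: derived state 'present' in Leptoina and Pachyilis only — synapomorphy for {Leptoina, Pachyilis}.
Only Glyptoma, Haliops, Leptoina, and Pachyilis show the derived state 'present' for Character 5, supporting them as a clade.
Most parsimonious ingroup topology: (Platyellus,((((Pachyilis,Leptoina),Glyptoma),Haliops),Acroax)).
The clade {Glyptoma, Leptoina, Pachyilis} is supported by Character 2: its derived state 'present' occurs in exactly those taxa and in no other taxon (including the outgroup).

Character 2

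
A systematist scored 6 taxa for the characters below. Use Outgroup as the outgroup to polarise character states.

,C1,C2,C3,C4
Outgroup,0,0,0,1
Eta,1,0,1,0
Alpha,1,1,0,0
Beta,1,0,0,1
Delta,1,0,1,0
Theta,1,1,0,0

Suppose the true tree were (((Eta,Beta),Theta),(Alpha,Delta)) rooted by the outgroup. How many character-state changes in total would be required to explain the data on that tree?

Map each character onto (((Eta,Beta),Theta),(Alpha,Delta)) (rooted by Outgroup) and count the minimum state changes it requires (Fitch parsimony):
C1: 1; C2: 2; C3: 2; C4: 2.
Total tree length = 7.

7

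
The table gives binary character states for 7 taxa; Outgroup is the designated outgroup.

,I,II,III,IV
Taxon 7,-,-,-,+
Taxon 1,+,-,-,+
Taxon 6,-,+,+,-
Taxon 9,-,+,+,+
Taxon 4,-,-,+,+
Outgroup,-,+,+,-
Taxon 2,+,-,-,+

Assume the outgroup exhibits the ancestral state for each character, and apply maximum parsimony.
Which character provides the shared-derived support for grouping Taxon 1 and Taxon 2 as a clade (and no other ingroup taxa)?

I

Character polarity is set by the outgroup: the derived state is whichever differs from the outgroup's state, so for II, III the derived state is '-', and for the remaining characters it is '+'.
Only Taxon 1 and Taxon 2 show the derived state '+' for I, supporting them as a clade.
II (derived state '-') is shared by Taxon 1, Taxon 2, Taxon 4, and Taxon 7 — a synapomorphy uniting that clade.
III: derived state '-' in Taxon 1, Taxon 2, and Taxon 7 only — synapomorphy for {Taxon 1, Taxon 2, Taxon 7}.
IV (derived state '+') is shared by Taxon 1, Taxon 2, Taxon 4, Taxon 7, and Taxon 9 — a synapomorphy uniting that clade.
Most parsimonious ingroup topology: (((((Taxon 1,Taxon 2),Taxon 7),Taxon 4),Taxon 9),Taxon 6).
The clade {Taxon 1, Taxon 2} is supported by I: its derived state '+' occurs in exactly those taxa and in no other taxon (including the outgroup).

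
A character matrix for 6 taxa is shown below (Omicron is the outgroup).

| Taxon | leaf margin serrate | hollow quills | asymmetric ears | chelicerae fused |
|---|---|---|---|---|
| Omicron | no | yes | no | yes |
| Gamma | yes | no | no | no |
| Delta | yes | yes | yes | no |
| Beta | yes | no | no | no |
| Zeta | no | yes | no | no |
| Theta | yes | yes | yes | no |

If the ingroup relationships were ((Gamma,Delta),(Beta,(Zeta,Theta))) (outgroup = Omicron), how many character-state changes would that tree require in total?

Map each character onto ((Gamma,Delta),(Beta,(Zeta,Theta))) (rooted by Omicron) and count the minimum state changes it requires (Fitch parsimony):
leaf margin serrate: 2; hollow quills: 2; asymmetric ears: 2; chelicerae fused: 1.
Total tree length = 7.

7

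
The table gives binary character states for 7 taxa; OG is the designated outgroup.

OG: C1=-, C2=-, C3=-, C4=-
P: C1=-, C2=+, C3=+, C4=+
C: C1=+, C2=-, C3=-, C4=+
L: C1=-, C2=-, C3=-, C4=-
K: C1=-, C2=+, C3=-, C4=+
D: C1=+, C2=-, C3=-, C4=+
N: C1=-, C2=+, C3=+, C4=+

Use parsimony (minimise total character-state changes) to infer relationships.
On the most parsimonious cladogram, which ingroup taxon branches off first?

L

The outgroup has state '-' for every character, so '+' is the derived state throughout.
C1: derived state '+' in C and D only — synapomorphy for {C, D}.
Only K, N, and P show the derived state '+' for C2, supporting them as a clade.
Only N and P show the derived state '+' for C3, supporting them as a clade.
Only C, D, K, N, and P show the derived state '+' for C4, supporting them as a clade.
Most parsimonious ingroup topology: ((((P,N),K),(C,D)),L).
L is sister to the clade containing all other ingroup taxa, so it is the earliest-diverging (most basal) ingroup lineage.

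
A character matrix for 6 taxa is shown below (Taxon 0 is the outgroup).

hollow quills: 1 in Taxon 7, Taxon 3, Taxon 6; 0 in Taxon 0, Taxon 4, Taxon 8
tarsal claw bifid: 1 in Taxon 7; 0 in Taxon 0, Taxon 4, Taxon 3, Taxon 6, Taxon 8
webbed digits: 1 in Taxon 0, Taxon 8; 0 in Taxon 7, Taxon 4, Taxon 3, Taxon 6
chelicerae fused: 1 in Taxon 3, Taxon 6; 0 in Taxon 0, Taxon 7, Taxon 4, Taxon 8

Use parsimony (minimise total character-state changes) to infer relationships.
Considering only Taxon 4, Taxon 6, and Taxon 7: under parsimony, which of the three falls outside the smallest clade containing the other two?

Character polarity is set by the outgroup: the derived state is whichever differs from the outgroup's state, so for webbed digits the derived state is '0', and for the remaining characters it is '1'.
Only Taxon 3, Taxon 6, and Taxon 7 show the derived state '1' for hollow quills, supporting them as a clade.
tarsal claw bifid (derived state '1') is unique to Taxon 7 (autapomorphy; uninformative for grouping).
webbed digits: derived state '0' in Taxon 3, Taxon 4, Taxon 6, and Taxon 7 only — synapomorphy for {Taxon 3, Taxon 4, Taxon 6, Taxon 7}.
Only Taxon 3 and Taxon 6 show the derived state '1' for chelicerae fused, supporting them as a clade.
Most parsimonious ingroup topology: ((Taxon 4,(Taxon 7,(Taxon 3,Taxon 6))),Taxon 8).
Taxon 6 and Taxon 7 share a more recent common ancestor with each other than either does with Taxon 4, so Taxon 4 is the least closely related of the three.

Taxon 4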